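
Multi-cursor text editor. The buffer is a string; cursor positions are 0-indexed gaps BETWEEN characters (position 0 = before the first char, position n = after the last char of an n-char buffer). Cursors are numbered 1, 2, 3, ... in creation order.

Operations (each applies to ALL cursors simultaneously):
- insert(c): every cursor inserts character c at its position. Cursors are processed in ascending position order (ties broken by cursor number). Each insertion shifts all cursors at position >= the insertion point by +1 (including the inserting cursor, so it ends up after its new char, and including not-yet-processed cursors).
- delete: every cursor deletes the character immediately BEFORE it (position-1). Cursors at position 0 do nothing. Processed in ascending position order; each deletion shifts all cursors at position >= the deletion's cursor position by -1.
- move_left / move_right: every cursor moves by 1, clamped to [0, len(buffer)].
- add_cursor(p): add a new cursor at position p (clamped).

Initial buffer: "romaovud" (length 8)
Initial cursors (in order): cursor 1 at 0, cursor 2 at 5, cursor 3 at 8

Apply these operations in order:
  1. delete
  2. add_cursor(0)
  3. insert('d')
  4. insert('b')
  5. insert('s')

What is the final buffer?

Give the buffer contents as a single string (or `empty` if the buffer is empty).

Answer: ddbbssromadbsvudbs

Derivation:
After op 1 (delete): buffer="romavu" (len 6), cursors c1@0 c2@4 c3@6, authorship ......
After op 2 (add_cursor(0)): buffer="romavu" (len 6), cursors c1@0 c4@0 c2@4 c3@6, authorship ......
After op 3 (insert('d')): buffer="ddromadvud" (len 10), cursors c1@2 c4@2 c2@7 c3@10, authorship 14....2..3
After op 4 (insert('b')): buffer="ddbbromadbvudb" (len 14), cursors c1@4 c4@4 c2@10 c3@14, authorship 1414....22..33
After op 5 (insert('s')): buffer="ddbbssromadbsvudbs" (len 18), cursors c1@6 c4@6 c2@13 c3@18, authorship 141414....222..333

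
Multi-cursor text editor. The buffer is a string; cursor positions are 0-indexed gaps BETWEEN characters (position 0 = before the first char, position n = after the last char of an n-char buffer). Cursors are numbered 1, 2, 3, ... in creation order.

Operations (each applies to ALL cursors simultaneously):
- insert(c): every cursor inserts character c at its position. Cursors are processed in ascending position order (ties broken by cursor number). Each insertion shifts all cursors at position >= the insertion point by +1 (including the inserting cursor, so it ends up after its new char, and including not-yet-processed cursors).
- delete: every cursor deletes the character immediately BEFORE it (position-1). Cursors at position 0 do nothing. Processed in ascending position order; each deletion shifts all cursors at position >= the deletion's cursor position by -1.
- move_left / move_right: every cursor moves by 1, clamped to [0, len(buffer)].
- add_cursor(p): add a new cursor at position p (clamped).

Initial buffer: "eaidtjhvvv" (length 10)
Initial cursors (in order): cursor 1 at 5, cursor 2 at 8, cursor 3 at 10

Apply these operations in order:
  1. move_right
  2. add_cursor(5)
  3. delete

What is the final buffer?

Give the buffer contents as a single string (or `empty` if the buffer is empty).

Answer: eaidhv

Derivation:
After op 1 (move_right): buffer="eaidtjhvvv" (len 10), cursors c1@6 c2@9 c3@10, authorship ..........
After op 2 (add_cursor(5)): buffer="eaidtjhvvv" (len 10), cursors c4@5 c1@6 c2@9 c3@10, authorship ..........
After op 3 (delete): buffer="eaidhv" (len 6), cursors c1@4 c4@4 c2@6 c3@6, authorship ......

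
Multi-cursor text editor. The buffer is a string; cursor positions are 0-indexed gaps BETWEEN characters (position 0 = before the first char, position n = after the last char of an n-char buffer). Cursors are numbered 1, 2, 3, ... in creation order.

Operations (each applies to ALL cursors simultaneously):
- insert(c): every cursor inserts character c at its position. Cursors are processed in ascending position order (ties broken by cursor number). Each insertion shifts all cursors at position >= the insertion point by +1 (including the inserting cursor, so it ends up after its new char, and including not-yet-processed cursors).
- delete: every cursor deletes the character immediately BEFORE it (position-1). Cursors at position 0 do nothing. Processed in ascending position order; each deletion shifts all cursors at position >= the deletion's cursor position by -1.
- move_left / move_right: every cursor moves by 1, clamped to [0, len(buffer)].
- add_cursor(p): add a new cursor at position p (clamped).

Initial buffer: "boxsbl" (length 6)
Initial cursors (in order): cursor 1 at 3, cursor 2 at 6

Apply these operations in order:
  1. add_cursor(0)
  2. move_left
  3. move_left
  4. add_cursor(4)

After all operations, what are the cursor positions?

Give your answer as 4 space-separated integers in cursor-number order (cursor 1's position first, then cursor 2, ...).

After op 1 (add_cursor(0)): buffer="boxsbl" (len 6), cursors c3@0 c1@3 c2@6, authorship ......
After op 2 (move_left): buffer="boxsbl" (len 6), cursors c3@0 c1@2 c2@5, authorship ......
After op 3 (move_left): buffer="boxsbl" (len 6), cursors c3@0 c1@1 c2@4, authorship ......
After op 4 (add_cursor(4)): buffer="boxsbl" (len 6), cursors c3@0 c1@1 c2@4 c4@4, authorship ......

Answer: 1 4 0 4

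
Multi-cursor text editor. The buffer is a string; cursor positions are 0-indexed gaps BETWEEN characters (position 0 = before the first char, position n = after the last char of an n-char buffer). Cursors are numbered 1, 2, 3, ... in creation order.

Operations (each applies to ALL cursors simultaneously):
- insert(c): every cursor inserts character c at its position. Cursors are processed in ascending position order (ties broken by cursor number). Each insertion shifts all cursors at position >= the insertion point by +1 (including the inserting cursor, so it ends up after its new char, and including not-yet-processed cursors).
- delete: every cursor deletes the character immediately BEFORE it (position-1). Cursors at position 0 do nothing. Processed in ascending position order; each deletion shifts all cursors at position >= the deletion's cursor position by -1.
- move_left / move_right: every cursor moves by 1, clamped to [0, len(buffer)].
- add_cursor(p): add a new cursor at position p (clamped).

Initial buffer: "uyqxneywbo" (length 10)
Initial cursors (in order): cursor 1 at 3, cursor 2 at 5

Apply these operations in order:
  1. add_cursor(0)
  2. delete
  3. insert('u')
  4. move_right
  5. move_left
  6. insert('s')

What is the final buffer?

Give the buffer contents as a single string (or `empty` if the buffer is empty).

After op 1 (add_cursor(0)): buffer="uyqxneywbo" (len 10), cursors c3@0 c1@3 c2@5, authorship ..........
After op 2 (delete): buffer="uyxeywbo" (len 8), cursors c3@0 c1@2 c2@3, authorship ........
After op 3 (insert('u')): buffer="uuyuxueywbo" (len 11), cursors c3@1 c1@4 c2@6, authorship 3..1.2.....
After op 4 (move_right): buffer="uuyuxueywbo" (len 11), cursors c3@2 c1@5 c2@7, authorship 3..1.2.....
After op 5 (move_left): buffer="uuyuxueywbo" (len 11), cursors c3@1 c1@4 c2@6, authorship 3..1.2.....
After op 6 (insert('s')): buffer="usuyusxuseywbo" (len 14), cursors c3@2 c1@6 c2@9, authorship 33..11.22.....

Answer: usuyusxuseywbo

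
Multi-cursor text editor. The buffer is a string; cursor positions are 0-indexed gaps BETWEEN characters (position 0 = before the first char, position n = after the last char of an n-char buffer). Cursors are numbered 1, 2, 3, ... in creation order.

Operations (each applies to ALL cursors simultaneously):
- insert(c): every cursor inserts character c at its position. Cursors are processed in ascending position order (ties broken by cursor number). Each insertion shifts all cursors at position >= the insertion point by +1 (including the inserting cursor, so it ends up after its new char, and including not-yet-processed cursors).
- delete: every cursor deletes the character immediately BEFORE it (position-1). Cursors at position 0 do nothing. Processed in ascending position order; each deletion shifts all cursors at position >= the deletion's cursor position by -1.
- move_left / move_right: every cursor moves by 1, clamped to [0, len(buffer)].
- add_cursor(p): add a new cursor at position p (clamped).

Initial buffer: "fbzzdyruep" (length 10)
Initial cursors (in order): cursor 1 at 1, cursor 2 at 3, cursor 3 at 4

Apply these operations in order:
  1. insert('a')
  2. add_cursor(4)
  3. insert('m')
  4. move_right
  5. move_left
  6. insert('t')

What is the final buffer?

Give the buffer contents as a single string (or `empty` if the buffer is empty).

Answer: famtbzmtamtzamtdyruep

Derivation:
After op 1 (insert('a')): buffer="fabzazadyruep" (len 13), cursors c1@2 c2@5 c3@7, authorship .1..2.3......
After op 2 (add_cursor(4)): buffer="fabzazadyruep" (len 13), cursors c1@2 c4@4 c2@5 c3@7, authorship .1..2.3......
After op 3 (insert('m')): buffer="fambzmamzamdyruep" (len 17), cursors c1@3 c4@6 c2@8 c3@11, authorship .11..422.33......
After op 4 (move_right): buffer="fambzmamzamdyruep" (len 17), cursors c1@4 c4@7 c2@9 c3@12, authorship .11..422.33......
After op 5 (move_left): buffer="fambzmamzamdyruep" (len 17), cursors c1@3 c4@6 c2@8 c3@11, authorship .11..422.33......
After op 6 (insert('t')): buffer="famtbzmtamtzamtdyruep" (len 21), cursors c1@4 c4@8 c2@11 c3@15, authorship .111..44222.333......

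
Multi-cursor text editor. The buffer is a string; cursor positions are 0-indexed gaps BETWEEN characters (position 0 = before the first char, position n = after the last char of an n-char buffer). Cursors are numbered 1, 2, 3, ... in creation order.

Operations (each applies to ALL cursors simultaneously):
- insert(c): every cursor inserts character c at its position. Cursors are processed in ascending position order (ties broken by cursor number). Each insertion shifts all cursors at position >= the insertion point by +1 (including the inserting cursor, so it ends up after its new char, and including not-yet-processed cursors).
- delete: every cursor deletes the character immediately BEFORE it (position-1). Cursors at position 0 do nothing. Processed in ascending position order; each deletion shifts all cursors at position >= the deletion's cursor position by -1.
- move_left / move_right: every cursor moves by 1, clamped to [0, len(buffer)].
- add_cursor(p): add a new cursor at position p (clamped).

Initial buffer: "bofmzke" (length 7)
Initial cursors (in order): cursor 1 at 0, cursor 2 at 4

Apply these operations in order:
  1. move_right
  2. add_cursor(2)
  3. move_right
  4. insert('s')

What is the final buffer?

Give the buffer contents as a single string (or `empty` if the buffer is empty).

After op 1 (move_right): buffer="bofmzke" (len 7), cursors c1@1 c2@5, authorship .......
After op 2 (add_cursor(2)): buffer="bofmzke" (len 7), cursors c1@1 c3@2 c2@5, authorship .......
After op 3 (move_right): buffer="bofmzke" (len 7), cursors c1@2 c3@3 c2@6, authorship .......
After op 4 (insert('s')): buffer="bosfsmzkse" (len 10), cursors c1@3 c3@5 c2@9, authorship ..1.3...2.

Answer: bosfsmzkse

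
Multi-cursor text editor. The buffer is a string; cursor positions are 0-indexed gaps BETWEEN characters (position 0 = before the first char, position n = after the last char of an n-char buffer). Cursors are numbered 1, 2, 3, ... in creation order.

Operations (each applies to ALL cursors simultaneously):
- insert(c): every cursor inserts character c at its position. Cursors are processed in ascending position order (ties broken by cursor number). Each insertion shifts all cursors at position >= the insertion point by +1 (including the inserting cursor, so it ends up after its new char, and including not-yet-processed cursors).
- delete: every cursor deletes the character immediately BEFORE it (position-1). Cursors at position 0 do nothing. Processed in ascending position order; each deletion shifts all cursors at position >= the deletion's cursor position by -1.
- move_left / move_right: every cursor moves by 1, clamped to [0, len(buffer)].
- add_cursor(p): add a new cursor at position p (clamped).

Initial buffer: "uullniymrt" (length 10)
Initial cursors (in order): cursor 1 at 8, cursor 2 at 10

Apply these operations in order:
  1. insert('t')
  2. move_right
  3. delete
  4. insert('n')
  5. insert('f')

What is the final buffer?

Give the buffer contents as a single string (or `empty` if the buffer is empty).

After op 1 (insert('t')): buffer="uullniymtrtt" (len 12), cursors c1@9 c2@12, authorship ........1..2
After op 2 (move_right): buffer="uullniymtrtt" (len 12), cursors c1@10 c2@12, authorship ........1..2
After op 3 (delete): buffer="uullniymtt" (len 10), cursors c1@9 c2@10, authorship ........1.
After op 4 (insert('n')): buffer="uullniymtntn" (len 12), cursors c1@10 c2@12, authorship ........11.2
After op 5 (insert('f')): buffer="uullniymtnftnf" (len 14), cursors c1@11 c2@14, authorship ........111.22

Answer: uullniymtnftnf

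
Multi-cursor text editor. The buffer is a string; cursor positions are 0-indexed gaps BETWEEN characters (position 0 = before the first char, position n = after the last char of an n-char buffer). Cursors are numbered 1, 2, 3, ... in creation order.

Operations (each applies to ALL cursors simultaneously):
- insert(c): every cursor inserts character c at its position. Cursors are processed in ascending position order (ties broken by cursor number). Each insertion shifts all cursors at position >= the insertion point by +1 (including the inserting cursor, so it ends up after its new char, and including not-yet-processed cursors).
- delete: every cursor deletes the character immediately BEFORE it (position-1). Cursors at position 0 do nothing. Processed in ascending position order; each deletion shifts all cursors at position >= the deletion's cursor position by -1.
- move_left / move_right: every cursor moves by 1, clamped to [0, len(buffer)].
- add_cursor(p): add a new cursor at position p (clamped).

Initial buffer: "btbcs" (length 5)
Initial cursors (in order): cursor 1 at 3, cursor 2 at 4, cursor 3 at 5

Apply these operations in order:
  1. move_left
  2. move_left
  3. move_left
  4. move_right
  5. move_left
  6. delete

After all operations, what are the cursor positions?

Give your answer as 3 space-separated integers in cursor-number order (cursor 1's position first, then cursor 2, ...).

Answer: 0 0 0

Derivation:
After op 1 (move_left): buffer="btbcs" (len 5), cursors c1@2 c2@3 c3@4, authorship .....
After op 2 (move_left): buffer="btbcs" (len 5), cursors c1@1 c2@2 c3@3, authorship .....
After op 3 (move_left): buffer="btbcs" (len 5), cursors c1@0 c2@1 c3@2, authorship .....
After op 4 (move_right): buffer="btbcs" (len 5), cursors c1@1 c2@2 c3@3, authorship .....
After op 5 (move_left): buffer="btbcs" (len 5), cursors c1@0 c2@1 c3@2, authorship .....
After op 6 (delete): buffer="bcs" (len 3), cursors c1@0 c2@0 c3@0, authorship ...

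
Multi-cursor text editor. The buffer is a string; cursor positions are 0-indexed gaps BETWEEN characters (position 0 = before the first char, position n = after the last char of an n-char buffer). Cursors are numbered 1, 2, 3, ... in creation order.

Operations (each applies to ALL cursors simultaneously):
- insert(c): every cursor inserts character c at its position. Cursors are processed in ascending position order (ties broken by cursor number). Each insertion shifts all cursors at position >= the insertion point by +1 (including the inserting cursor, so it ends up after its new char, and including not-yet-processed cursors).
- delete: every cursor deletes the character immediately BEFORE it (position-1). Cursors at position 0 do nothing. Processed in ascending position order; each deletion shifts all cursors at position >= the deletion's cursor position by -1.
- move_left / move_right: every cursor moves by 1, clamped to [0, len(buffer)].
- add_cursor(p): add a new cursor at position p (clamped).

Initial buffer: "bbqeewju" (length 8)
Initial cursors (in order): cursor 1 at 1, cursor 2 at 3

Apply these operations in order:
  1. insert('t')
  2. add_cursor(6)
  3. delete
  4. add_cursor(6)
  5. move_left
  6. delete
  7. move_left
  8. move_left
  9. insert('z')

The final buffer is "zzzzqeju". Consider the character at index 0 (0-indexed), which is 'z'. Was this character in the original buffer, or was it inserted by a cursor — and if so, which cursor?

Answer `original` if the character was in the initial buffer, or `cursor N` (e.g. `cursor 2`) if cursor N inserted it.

Answer: cursor 1

Derivation:
After op 1 (insert('t')): buffer="btbqteewju" (len 10), cursors c1@2 c2@5, authorship .1..2.....
After op 2 (add_cursor(6)): buffer="btbqteewju" (len 10), cursors c1@2 c2@5 c3@6, authorship .1..2.....
After op 3 (delete): buffer="bbqewju" (len 7), cursors c1@1 c2@3 c3@3, authorship .......
After op 4 (add_cursor(6)): buffer="bbqewju" (len 7), cursors c1@1 c2@3 c3@3 c4@6, authorship .......
After op 5 (move_left): buffer="bbqewju" (len 7), cursors c1@0 c2@2 c3@2 c4@5, authorship .......
After op 6 (delete): buffer="qeju" (len 4), cursors c1@0 c2@0 c3@0 c4@2, authorship ....
After op 7 (move_left): buffer="qeju" (len 4), cursors c1@0 c2@0 c3@0 c4@1, authorship ....
After op 8 (move_left): buffer="qeju" (len 4), cursors c1@0 c2@0 c3@0 c4@0, authorship ....
After op 9 (insert('z')): buffer="zzzzqeju" (len 8), cursors c1@4 c2@4 c3@4 c4@4, authorship 1234....
Authorship (.=original, N=cursor N): 1 2 3 4 . . . .
Index 0: author = 1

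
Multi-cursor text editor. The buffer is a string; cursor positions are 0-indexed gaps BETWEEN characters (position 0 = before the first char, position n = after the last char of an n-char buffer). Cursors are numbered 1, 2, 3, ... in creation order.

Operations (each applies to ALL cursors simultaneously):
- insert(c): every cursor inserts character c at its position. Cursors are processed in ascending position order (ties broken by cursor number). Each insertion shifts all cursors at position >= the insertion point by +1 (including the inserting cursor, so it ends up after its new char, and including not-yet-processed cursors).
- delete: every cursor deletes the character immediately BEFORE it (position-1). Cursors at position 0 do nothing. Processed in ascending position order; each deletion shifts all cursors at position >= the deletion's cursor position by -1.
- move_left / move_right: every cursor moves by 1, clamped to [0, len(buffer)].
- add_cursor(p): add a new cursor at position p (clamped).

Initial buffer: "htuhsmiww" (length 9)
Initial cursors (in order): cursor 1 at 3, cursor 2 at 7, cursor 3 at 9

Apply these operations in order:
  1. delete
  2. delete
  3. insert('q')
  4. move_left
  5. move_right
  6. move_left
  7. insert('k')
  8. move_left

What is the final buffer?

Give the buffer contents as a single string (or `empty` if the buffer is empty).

After op 1 (delete): buffer="hthsmw" (len 6), cursors c1@2 c2@5 c3@6, authorship ......
After op 2 (delete): buffer="hhs" (len 3), cursors c1@1 c2@3 c3@3, authorship ...
After op 3 (insert('q')): buffer="hqhsqq" (len 6), cursors c1@2 c2@6 c3@6, authorship .1..23
After op 4 (move_left): buffer="hqhsqq" (len 6), cursors c1@1 c2@5 c3@5, authorship .1..23
After op 5 (move_right): buffer="hqhsqq" (len 6), cursors c1@2 c2@6 c3@6, authorship .1..23
After op 6 (move_left): buffer="hqhsqq" (len 6), cursors c1@1 c2@5 c3@5, authorship .1..23
After op 7 (insert('k')): buffer="hkqhsqkkq" (len 9), cursors c1@2 c2@8 c3@8, authorship .11..2233
After op 8 (move_left): buffer="hkqhsqkkq" (len 9), cursors c1@1 c2@7 c3@7, authorship .11..2233

Answer: hkqhsqkkq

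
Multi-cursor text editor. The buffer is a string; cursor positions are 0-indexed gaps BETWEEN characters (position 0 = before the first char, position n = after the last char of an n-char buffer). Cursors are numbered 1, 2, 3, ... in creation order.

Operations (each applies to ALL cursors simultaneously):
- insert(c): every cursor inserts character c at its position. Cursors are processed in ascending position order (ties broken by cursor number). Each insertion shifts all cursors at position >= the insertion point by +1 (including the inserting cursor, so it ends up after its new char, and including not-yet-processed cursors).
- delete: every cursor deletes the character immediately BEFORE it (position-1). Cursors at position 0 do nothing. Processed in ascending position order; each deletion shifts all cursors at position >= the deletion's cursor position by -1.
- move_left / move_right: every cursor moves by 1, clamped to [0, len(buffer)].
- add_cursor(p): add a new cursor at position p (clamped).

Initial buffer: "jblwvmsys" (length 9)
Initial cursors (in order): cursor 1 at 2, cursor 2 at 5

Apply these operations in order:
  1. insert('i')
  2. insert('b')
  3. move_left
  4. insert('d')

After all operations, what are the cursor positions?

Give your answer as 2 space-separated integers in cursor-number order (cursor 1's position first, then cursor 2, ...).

Answer: 4 10

Derivation:
After op 1 (insert('i')): buffer="jbilwvimsys" (len 11), cursors c1@3 c2@7, authorship ..1...2....
After op 2 (insert('b')): buffer="jbiblwvibmsys" (len 13), cursors c1@4 c2@9, authorship ..11...22....
After op 3 (move_left): buffer="jbiblwvibmsys" (len 13), cursors c1@3 c2@8, authorship ..11...22....
After op 4 (insert('d')): buffer="jbidblwvidbmsys" (len 15), cursors c1@4 c2@10, authorship ..111...222....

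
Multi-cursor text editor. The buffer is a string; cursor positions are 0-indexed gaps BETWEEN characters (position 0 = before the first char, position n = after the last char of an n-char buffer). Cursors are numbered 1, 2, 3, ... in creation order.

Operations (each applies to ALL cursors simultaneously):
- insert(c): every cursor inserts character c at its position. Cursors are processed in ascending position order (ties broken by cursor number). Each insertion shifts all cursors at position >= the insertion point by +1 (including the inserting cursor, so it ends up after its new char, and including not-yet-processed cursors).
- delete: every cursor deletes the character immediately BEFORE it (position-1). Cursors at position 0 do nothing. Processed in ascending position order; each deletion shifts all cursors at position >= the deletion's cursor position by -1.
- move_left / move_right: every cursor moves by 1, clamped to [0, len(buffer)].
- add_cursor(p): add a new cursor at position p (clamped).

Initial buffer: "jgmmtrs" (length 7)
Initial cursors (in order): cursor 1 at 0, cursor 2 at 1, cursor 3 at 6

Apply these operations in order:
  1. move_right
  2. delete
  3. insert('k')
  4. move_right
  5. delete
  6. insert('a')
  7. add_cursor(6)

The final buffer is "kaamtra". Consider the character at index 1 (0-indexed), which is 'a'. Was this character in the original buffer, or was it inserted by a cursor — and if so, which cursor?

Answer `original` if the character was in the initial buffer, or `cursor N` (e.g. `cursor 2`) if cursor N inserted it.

Answer: cursor 1

Derivation:
After op 1 (move_right): buffer="jgmmtrs" (len 7), cursors c1@1 c2@2 c3@7, authorship .......
After op 2 (delete): buffer="mmtr" (len 4), cursors c1@0 c2@0 c3@4, authorship ....
After op 3 (insert('k')): buffer="kkmmtrk" (len 7), cursors c1@2 c2@2 c3@7, authorship 12....3
After op 4 (move_right): buffer="kkmmtrk" (len 7), cursors c1@3 c2@3 c3@7, authorship 12....3
After op 5 (delete): buffer="kmtr" (len 4), cursors c1@1 c2@1 c3@4, authorship 1...
After op 6 (insert('a')): buffer="kaamtra" (len 7), cursors c1@3 c2@3 c3@7, authorship 112...3
After op 7 (add_cursor(6)): buffer="kaamtra" (len 7), cursors c1@3 c2@3 c4@6 c3@7, authorship 112...3
Authorship (.=original, N=cursor N): 1 1 2 . . . 3
Index 1: author = 1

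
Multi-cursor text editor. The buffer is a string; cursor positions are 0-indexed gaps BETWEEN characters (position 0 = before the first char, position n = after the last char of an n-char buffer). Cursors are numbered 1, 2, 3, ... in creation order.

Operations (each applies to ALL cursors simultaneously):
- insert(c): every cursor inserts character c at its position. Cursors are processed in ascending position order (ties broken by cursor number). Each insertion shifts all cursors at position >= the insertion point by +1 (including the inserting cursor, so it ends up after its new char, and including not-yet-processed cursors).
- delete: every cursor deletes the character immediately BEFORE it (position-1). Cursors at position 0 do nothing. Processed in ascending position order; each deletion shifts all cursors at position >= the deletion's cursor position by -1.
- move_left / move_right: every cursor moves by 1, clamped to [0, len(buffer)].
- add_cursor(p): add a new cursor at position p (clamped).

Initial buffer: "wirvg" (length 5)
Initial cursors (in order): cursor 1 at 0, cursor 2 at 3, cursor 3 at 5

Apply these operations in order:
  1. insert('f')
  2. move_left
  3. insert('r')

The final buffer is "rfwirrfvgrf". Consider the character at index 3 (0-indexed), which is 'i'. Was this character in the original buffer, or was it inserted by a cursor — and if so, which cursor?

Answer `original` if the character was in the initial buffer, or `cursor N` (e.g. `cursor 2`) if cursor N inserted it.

Answer: original

Derivation:
After op 1 (insert('f')): buffer="fwirfvgf" (len 8), cursors c1@1 c2@5 c3@8, authorship 1...2..3
After op 2 (move_left): buffer="fwirfvgf" (len 8), cursors c1@0 c2@4 c3@7, authorship 1...2..3
After op 3 (insert('r')): buffer="rfwirrfvgrf" (len 11), cursors c1@1 c2@6 c3@10, authorship 11...22..33
Authorship (.=original, N=cursor N): 1 1 . . . 2 2 . . 3 3
Index 3: author = original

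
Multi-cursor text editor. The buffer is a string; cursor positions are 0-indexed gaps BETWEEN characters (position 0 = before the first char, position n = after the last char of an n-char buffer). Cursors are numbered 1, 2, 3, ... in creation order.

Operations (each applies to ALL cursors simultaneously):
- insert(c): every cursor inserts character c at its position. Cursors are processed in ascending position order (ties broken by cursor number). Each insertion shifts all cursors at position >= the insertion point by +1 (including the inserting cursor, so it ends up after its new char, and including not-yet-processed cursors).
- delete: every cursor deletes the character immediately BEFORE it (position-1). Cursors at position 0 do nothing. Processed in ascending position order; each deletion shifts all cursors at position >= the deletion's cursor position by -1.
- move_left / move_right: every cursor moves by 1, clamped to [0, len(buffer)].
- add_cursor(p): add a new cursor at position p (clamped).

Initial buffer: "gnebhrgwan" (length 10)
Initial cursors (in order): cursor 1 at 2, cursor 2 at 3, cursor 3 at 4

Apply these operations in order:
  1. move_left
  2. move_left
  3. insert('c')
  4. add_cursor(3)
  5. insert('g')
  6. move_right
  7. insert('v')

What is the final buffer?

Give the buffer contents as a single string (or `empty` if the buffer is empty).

After op 1 (move_left): buffer="gnebhrgwan" (len 10), cursors c1@1 c2@2 c3@3, authorship ..........
After op 2 (move_left): buffer="gnebhrgwan" (len 10), cursors c1@0 c2@1 c3@2, authorship ..........
After op 3 (insert('c')): buffer="cgcncebhrgwan" (len 13), cursors c1@1 c2@3 c3@5, authorship 1.2.3........
After op 4 (add_cursor(3)): buffer="cgcncebhrgwan" (len 13), cursors c1@1 c2@3 c4@3 c3@5, authorship 1.2.3........
After op 5 (insert('g')): buffer="cggcggncgebhrgwan" (len 17), cursors c1@2 c2@6 c4@6 c3@9, authorship 11.224.33........
After op 6 (move_right): buffer="cggcggncgebhrgwan" (len 17), cursors c1@3 c2@7 c4@7 c3@10, authorship 11.224.33........
After op 7 (insert('v')): buffer="cggvcggnvvcgevbhrgwan" (len 21), cursors c1@4 c2@10 c4@10 c3@14, authorship 11.1224.2433.3.......

Answer: cggvcggnvvcgevbhrgwan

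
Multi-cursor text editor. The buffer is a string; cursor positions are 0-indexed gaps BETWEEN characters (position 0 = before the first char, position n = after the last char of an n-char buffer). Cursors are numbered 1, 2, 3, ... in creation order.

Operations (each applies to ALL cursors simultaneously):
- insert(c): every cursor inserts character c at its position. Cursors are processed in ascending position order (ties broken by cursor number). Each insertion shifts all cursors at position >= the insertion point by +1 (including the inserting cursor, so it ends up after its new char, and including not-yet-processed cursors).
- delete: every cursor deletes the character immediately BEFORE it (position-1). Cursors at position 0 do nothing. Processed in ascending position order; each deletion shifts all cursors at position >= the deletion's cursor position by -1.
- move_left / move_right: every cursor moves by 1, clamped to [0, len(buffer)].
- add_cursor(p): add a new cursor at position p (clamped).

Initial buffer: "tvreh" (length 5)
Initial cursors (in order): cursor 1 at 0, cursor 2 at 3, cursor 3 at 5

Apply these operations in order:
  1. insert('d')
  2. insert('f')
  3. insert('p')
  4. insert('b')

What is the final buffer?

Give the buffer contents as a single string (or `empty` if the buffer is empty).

Answer: dfpbtvrdfpbehdfpb

Derivation:
After op 1 (insert('d')): buffer="dtvrdehd" (len 8), cursors c1@1 c2@5 c3@8, authorship 1...2..3
After op 2 (insert('f')): buffer="dftvrdfehdf" (len 11), cursors c1@2 c2@7 c3@11, authorship 11...22..33
After op 3 (insert('p')): buffer="dfptvrdfpehdfp" (len 14), cursors c1@3 c2@9 c3@14, authorship 111...222..333
After op 4 (insert('b')): buffer="dfpbtvrdfpbehdfpb" (len 17), cursors c1@4 c2@11 c3@17, authorship 1111...2222..3333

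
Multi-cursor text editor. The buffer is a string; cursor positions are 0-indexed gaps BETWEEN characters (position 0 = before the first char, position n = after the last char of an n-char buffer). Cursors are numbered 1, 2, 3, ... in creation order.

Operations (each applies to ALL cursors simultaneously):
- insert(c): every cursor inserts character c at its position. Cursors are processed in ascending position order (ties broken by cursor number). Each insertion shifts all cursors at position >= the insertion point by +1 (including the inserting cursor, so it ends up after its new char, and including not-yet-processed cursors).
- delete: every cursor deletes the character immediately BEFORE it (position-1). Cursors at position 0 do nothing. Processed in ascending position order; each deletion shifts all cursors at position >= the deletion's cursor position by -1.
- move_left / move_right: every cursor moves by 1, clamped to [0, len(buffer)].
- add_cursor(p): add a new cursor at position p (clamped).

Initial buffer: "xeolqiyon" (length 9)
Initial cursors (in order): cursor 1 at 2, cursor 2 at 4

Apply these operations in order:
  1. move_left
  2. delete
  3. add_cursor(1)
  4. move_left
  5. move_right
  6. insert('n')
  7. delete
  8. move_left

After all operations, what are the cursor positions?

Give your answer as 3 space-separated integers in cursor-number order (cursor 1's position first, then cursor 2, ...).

Answer: 0 0 0

Derivation:
After op 1 (move_left): buffer="xeolqiyon" (len 9), cursors c1@1 c2@3, authorship .........
After op 2 (delete): buffer="elqiyon" (len 7), cursors c1@0 c2@1, authorship .......
After op 3 (add_cursor(1)): buffer="elqiyon" (len 7), cursors c1@0 c2@1 c3@1, authorship .......
After op 4 (move_left): buffer="elqiyon" (len 7), cursors c1@0 c2@0 c3@0, authorship .......
After op 5 (move_right): buffer="elqiyon" (len 7), cursors c1@1 c2@1 c3@1, authorship .......
After op 6 (insert('n')): buffer="ennnlqiyon" (len 10), cursors c1@4 c2@4 c3@4, authorship .123......
After op 7 (delete): buffer="elqiyon" (len 7), cursors c1@1 c2@1 c3@1, authorship .......
After op 8 (move_left): buffer="elqiyon" (len 7), cursors c1@0 c2@0 c3@0, authorship .......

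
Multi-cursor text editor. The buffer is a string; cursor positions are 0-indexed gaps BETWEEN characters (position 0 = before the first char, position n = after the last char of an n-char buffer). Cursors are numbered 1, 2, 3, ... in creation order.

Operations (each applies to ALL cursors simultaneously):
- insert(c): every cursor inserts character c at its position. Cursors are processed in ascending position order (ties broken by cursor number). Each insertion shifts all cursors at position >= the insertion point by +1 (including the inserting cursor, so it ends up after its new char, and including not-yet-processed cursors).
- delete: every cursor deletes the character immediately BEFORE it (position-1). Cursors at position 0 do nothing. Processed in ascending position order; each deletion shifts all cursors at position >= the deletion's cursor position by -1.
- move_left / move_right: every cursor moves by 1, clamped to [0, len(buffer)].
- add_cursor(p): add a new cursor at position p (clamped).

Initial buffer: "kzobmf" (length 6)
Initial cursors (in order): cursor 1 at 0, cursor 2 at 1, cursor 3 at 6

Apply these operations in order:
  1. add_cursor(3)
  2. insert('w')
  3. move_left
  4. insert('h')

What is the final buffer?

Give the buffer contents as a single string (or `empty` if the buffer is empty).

After op 1 (add_cursor(3)): buffer="kzobmf" (len 6), cursors c1@0 c2@1 c4@3 c3@6, authorship ......
After op 2 (insert('w')): buffer="wkwzowbmfw" (len 10), cursors c1@1 c2@3 c4@6 c3@10, authorship 1.2..4...3
After op 3 (move_left): buffer="wkwzowbmfw" (len 10), cursors c1@0 c2@2 c4@5 c3@9, authorship 1.2..4...3
After op 4 (insert('h')): buffer="hwkhwzohwbmfhw" (len 14), cursors c1@1 c2@4 c4@8 c3@13, authorship 11.22..44...33

Answer: hwkhwzohwbmfhw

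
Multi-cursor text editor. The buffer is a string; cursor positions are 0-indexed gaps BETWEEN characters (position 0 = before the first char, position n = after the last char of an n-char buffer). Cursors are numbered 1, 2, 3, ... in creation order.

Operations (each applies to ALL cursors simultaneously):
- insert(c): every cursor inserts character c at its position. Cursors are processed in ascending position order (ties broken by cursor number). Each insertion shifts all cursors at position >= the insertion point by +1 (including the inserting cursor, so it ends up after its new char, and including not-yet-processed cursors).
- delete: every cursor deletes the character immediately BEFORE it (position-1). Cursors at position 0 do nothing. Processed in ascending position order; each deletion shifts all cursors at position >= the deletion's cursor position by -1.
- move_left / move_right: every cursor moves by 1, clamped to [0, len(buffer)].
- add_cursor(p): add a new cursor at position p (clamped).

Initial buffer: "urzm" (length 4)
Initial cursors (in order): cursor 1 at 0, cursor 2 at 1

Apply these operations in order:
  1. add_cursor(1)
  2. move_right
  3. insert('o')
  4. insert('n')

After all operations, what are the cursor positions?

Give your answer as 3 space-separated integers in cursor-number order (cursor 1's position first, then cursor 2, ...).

After op 1 (add_cursor(1)): buffer="urzm" (len 4), cursors c1@0 c2@1 c3@1, authorship ....
After op 2 (move_right): buffer="urzm" (len 4), cursors c1@1 c2@2 c3@2, authorship ....
After op 3 (insert('o')): buffer="uoroozm" (len 7), cursors c1@2 c2@5 c3@5, authorship .1.23..
After op 4 (insert('n')): buffer="uonroonnzm" (len 10), cursors c1@3 c2@8 c3@8, authorship .11.2323..

Answer: 3 8 8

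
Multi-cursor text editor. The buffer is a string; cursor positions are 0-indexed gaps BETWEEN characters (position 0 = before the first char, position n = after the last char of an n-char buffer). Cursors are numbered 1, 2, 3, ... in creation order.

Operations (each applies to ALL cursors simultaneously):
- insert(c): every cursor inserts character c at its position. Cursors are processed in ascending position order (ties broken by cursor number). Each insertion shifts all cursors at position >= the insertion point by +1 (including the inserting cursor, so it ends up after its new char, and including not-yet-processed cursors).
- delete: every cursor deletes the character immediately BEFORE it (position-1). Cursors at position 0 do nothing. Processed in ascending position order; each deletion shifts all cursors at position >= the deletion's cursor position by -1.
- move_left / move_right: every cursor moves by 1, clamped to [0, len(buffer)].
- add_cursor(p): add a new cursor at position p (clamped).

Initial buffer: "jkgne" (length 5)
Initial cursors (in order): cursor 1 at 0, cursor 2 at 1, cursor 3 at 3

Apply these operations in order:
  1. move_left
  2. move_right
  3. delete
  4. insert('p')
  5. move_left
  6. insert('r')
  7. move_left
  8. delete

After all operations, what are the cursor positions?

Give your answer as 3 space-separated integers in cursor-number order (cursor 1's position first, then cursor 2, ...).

Answer: 0 0 2

Derivation:
After op 1 (move_left): buffer="jkgne" (len 5), cursors c1@0 c2@0 c3@2, authorship .....
After op 2 (move_right): buffer="jkgne" (len 5), cursors c1@1 c2@1 c3@3, authorship .....
After op 3 (delete): buffer="kne" (len 3), cursors c1@0 c2@0 c3@1, authorship ...
After op 4 (insert('p')): buffer="ppkpne" (len 6), cursors c1@2 c2@2 c3@4, authorship 12.3..
After op 5 (move_left): buffer="ppkpne" (len 6), cursors c1@1 c2@1 c3@3, authorship 12.3..
After op 6 (insert('r')): buffer="prrpkrpne" (len 9), cursors c1@3 c2@3 c3@6, authorship 1122.33..
After op 7 (move_left): buffer="prrpkrpne" (len 9), cursors c1@2 c2@2 c3@5, authorship 1122.33..
After op 8 (delete): buffer="rprpne" (len 6), cursors c1@0 c2@0 c3@2, authorship 2233..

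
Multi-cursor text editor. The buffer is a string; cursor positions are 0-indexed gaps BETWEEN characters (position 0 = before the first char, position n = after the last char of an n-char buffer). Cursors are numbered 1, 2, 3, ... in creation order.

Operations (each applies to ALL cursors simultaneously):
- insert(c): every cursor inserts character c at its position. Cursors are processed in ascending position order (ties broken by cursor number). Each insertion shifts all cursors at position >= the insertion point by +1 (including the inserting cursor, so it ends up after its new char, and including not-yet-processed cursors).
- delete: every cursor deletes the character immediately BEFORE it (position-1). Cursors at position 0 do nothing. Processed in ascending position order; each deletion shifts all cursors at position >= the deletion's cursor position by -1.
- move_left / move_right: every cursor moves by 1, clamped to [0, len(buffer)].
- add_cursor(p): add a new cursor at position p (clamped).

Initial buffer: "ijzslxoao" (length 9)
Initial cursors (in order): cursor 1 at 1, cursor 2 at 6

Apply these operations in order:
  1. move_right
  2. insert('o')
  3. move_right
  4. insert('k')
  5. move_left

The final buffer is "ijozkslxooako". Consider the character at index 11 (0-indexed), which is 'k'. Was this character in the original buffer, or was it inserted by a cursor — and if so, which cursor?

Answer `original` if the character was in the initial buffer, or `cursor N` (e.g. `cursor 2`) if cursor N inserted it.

Answer: cursor 2

Derivation:
After op 1 (move_right): buffer="ijzslxoao" (len 9), cursors c1@2 c2@7, authorship .........
After op 2 (insert('o')): buffer="ijozslxooao" (len 11), cursors c1@3 c2@9, authorship ..1.....2..
After op 3 (move_right): buffer="ijozslxooao" (len 11), cursors c1@4 c2@10, authorship ..1.....2..
After op 4 (insert('k')): buffer="ijozkslxooako" (len 13), cursors c1@5 c2@12, authorship ..1.1....2.2.
After op 5 (move_left): buffer="ijozkslxooako" (len 13), cursors c1@4 c2@11, authorship ..1.1....2.2.
Authorship (.=original, N=cursor N): . . 1 . 1 . . . . 2 . 2 .
Index 11: author = 2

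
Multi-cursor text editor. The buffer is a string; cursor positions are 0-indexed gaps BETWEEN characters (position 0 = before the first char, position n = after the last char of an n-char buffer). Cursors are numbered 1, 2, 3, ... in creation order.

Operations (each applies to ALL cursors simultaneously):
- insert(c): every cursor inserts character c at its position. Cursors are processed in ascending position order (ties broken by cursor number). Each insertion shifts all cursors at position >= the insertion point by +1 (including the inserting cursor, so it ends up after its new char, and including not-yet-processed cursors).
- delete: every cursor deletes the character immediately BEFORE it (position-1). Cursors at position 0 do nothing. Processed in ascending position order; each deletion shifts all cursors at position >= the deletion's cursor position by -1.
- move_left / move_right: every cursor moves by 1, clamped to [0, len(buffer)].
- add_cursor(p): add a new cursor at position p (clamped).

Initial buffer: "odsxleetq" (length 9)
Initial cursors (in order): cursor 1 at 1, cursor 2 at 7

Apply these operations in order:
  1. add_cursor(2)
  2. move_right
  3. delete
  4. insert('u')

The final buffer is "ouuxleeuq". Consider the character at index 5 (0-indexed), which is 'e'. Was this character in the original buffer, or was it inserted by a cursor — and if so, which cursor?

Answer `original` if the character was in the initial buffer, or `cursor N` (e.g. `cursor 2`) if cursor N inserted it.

After op 1 (add_cursor(2)): buffer="odsxleetq" (len 9), cursors c1@1 c3@2 c2@7, authorship .........
After op 2 (move_right): buffer="odsxleetq" (len 9), cursors c1@2 c3@3 c2@8, authorship .........
After op 3 (delete): buffer="oxleeq" (len 6), cursors c1@1 c3@1 c2@5, authorship ......
After op 4 (insert('u')): buffer="ouuxleeuq" (len 9), cursors c1@3 c3@3 c2@8, authorship .13....2.
Authorship (.=original, N=cursor N): . 1 3 . . . . 2 .
Index 5: author = original

Answer: original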